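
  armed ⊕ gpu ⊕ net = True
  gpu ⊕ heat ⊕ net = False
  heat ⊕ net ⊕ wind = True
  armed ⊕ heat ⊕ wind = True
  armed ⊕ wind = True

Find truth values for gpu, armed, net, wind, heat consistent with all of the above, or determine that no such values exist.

gpu: True, armed: True, net: True, wind: False, heat: False

armed ⊕ gpu ⊕ net = T ⊕ T ⊕ T = True ✓
gpu ⊕ heat ⊕ net = T ⊕ F ⊕ T = False ✓
heat ⊕ net ⊕ wind = F ⊕ T ⊕ F = True ✓
armed ⊕ heat ⊕ wind = T ⊕ F ⊕ F = True ✓
armed ⊕ wind = T ⊕ F = True ✓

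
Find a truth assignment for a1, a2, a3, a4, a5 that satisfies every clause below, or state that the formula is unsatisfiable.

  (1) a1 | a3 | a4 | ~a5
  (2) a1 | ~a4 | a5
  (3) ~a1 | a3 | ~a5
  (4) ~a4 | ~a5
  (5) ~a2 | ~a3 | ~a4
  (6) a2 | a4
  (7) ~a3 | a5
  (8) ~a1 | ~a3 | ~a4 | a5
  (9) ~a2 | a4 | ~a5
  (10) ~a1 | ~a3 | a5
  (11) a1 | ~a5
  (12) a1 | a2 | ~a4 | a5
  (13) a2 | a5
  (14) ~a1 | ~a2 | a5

Set a1 = False.
  then (a1 | ~a5) forces a5 = False.
  then (a2 | a5) forces a2 = True.
  then (a1 | ~a4 | a5) forces a4 = False.
  then (~a3 | a5) forces a3 = False.
All clauses satisfied.

a1=F, a2=T, a3=F, a4=F, a5=F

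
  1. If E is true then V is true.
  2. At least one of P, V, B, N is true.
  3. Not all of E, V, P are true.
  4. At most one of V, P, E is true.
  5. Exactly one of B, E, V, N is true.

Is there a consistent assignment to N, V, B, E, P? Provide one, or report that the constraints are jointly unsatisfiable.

N = True, V = False, B = False, E = False, P = False

  (1) E=F ⇒ V: vacuous ✓
  (2) {P, V, B, N}: 1 true — at least one ✓
  (3) {E, V, P}: 0/3 true — not all ✓
  (4) {V, P, E}: 0 true — at most one ✓
  (5) {B, E, V, N}: 1 true — exactly one ✓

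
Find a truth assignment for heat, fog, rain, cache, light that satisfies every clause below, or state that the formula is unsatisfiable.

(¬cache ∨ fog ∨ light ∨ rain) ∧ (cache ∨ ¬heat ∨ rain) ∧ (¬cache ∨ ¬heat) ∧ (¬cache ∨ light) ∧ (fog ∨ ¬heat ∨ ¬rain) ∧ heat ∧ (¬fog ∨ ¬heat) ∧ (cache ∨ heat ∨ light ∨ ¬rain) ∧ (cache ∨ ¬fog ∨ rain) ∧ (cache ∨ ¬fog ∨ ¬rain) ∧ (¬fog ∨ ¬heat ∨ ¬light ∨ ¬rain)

Unsatisfiable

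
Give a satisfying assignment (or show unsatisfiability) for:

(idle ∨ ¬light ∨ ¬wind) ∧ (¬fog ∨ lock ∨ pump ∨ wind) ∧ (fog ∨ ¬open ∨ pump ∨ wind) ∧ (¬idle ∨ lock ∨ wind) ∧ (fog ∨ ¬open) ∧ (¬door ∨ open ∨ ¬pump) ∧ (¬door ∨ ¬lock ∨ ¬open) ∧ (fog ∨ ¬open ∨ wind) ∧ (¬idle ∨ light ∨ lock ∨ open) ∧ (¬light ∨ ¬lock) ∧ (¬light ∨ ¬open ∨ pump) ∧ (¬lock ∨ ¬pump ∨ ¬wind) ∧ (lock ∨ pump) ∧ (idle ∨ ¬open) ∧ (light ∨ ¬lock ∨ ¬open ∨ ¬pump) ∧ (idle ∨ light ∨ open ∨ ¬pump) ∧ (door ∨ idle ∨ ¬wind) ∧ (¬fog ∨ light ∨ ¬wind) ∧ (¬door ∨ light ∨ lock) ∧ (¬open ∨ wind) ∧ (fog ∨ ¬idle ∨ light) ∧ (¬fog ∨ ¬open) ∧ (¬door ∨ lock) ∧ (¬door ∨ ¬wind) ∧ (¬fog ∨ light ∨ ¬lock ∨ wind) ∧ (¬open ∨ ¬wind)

Try open = True:
  (fog ∨ ¬open) forces fog = True.
  clause (¬fog ∨ ¬open) is falsified — backtrack.
So open = False.
Set door = False.
Set light = True.
  then (¬light ∨ ¬lock) forces lock = False.
  then (lock ∨ pump) forces pump = True.
Set idle = True.
  then (¬idle ∨ lock ∨ wind) forces wind = True.
Set fog = True.
All clauses satisfied.

open: False, door: False, light: True, idle: True, pump: True, lock: False, wind: True, fog: True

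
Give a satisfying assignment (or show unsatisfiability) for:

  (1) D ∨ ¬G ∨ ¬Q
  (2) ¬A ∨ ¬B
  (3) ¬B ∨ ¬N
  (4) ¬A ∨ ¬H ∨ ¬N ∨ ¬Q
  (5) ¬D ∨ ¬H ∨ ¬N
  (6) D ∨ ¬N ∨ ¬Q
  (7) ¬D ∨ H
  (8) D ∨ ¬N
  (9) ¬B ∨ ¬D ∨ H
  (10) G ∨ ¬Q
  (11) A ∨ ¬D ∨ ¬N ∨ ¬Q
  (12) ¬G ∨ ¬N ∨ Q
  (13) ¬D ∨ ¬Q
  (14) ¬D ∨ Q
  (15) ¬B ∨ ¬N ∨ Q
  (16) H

Unit clause (H) forces H = True.
Try Q = True:
  (G ∨ ¬Q) forces G = True.
  (D ∨ ¬G ∨ ¬Q) forces D = True.
  clause (¬D ∨ ¬Q) is falsified — backtrack.
So Q = False.
  then (¬D ∨ Q) forces D = False.
  then (D ∨ ¬N) forces N = False.
Set B = False.
Set G = False.
Set A = False.
All clauses satisfied.

Q = False, B = False, H = True, G = False, D = False, A = False, N = False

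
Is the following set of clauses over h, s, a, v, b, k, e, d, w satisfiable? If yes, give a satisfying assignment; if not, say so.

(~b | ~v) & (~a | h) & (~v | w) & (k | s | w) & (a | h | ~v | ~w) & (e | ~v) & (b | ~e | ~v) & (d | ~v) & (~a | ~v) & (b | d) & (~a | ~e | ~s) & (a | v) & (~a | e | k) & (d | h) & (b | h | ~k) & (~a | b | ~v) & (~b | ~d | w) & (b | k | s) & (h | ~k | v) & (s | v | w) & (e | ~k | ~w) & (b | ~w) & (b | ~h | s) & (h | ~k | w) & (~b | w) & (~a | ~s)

h = True; s = False; a = True; v = False; b = True; k = True; e = True; d = True; w = True

Try h = False:
  (~a | h) forces a = False.
  (a | v) forces v = True.
  (~b | ~v) forces b = False.
  (~v | w) forces w = True.
  clause (a | h | ~v | ~w) is falsified — backtrack.
So h = True.
Set s = False.
  then (b | ~h | s) forces b = True.
  then (~b | w) forces w = True.
  then (~b | ~v) forces v = False.
  then (a | v) forces a = True.
Set k = True.
  then (e | ~k | ~w) forces e = True.
Set d = True.
All clauses satisfied.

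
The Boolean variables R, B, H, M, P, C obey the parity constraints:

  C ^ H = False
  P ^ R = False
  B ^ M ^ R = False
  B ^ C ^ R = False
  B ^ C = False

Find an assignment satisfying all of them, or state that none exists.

R: False, B: False, H: False, M: False, P: False, C: False

C ^ H = F ^ F = False ✓
P ^ R = F ^ F = False ✓
B ^ M ^ R = F ^ F ^ F = False ✓
B ^ C ^ R = F ^ F ^ F = False ✓
B ^ C = F ^ F = False ✓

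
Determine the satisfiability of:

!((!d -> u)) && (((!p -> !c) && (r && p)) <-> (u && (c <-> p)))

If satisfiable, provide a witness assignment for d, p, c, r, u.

d: False, p: False, c: False, r: True, u: False

  !((!d -> u)) = True
    !d -> u = False
      !d = True
  ((!p -> !c) && (r && p)) <-> (u && (c <-> p)) = True
    (!p -> !c) && (r && p) = False
      !p -> !c = True
        !p = True
        !c = True
      r && p = False
    u && (c <-> p) = False
      c <-> p = True
Both conjuncts True, so the formula holds.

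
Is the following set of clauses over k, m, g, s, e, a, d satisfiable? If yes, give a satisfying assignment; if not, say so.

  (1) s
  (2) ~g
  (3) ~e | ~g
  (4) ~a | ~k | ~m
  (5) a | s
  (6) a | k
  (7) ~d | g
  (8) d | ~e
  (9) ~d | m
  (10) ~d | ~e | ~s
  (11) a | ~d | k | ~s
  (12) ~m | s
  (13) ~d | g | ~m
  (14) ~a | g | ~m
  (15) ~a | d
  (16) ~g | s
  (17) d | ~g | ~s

k = True; m = True; g = False; s = True; e = False; a = False; d = False

Unit clause (s) forces s = True.
Unit clause (~g) forces g = False.
In (~d | g) only ~d is left, so d = False.
In (d | ~e) only ~e is left, so e = False.
In (~a | d) only ~a is left, so a = False.
In (a | k) only k is left, so k = True.
Set m = True.
All clauses satisfied.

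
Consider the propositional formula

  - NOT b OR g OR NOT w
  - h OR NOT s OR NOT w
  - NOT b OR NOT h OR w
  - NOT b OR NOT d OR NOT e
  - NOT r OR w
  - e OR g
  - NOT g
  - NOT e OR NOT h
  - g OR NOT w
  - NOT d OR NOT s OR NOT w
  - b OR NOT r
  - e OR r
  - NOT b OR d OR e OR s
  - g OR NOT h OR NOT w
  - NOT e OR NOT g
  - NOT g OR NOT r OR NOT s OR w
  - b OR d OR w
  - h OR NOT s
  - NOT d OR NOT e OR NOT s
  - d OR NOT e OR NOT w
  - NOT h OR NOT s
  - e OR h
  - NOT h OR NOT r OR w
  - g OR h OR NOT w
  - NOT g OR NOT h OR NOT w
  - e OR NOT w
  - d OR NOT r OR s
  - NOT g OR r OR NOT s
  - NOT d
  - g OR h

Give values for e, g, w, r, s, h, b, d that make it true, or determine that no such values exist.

Unsatisfiable — no assignment works.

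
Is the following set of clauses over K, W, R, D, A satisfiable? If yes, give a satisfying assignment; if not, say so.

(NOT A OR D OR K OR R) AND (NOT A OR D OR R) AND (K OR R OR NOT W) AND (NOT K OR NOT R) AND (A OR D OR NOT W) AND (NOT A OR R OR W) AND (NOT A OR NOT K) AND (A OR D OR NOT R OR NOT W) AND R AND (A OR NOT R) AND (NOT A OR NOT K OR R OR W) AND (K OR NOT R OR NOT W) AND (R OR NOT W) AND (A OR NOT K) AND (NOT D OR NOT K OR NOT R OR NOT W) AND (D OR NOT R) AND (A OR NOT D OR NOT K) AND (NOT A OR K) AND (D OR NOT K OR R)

Case R = True:
  (NOT K OR NOT R) forces K = False.
  (A OR NOT R) forces A = True.
  Clause (NOT A OR K) is falsified — contradiction.
Case R = False:
  Clause (R) is falsified — contradiction.
Both cases fail, so the formula is unsatisfiable.

Unsatisfiable — no assignment works.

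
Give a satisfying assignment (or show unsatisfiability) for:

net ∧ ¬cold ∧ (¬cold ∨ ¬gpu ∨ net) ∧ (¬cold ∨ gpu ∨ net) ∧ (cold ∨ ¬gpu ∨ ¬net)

Unit clause (net) forces net = True.
Unit clause (¬cold) forces cold = False.
In (cold ∨ ¬gpu ∨ ¬net) only ¬gpu is left, so gpu = False.
All clauses satisfied.

cold: False, gpu: False, net: True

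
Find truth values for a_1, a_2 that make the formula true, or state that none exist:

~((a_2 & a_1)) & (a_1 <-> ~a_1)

The conjunct a_1 <-> ~a_1 is unsatisfiable on its own:
  a_1=F: evaluates to False.
  a_1=T: evaluates to False.
So the whole conjunction is unsatisfiable.

Unsatisfiable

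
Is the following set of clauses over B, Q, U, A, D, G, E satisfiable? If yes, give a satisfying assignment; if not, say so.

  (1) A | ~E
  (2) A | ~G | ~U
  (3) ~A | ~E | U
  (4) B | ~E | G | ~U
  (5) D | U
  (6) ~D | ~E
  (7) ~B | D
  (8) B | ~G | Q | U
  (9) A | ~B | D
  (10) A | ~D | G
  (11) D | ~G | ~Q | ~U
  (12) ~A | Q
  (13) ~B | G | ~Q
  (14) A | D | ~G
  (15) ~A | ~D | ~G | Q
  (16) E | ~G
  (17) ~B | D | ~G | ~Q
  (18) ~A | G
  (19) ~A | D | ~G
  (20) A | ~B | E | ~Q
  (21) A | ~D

B = False, Q = True, U = True, A = False, D = False, G = False, E = False

Set B = False.
Set Q = True.
Try U = False:
  (D | U) forces D = True.
  (~D | ~E) forces E = False.
  (E | ~G) forces G = False.
  (A | ~D | G) forces A = True.
  clause (~A | G) is falsified — backtrack.
So U = True.
Try A = True:
  (~A | G) forces G = True.
  (D | ~G | ~Q | ~U) forces D = True.
  (~D | ~E) forces E = False.
  clause (E | ~G) is falsified — backtrack.
So A = False.
  then (A | ~E) forces E = False.
  then (A | ~G | ~U) forces G = False.
  then (A | ~D | G) forces D = False.
All clauses satisfied.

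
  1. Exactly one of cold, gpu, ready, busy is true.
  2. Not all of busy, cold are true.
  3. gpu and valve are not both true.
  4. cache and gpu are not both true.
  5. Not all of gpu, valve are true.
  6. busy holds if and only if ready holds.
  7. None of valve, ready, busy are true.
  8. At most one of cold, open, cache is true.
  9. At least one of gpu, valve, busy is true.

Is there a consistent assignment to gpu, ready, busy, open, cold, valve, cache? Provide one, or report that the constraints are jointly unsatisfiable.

gpu: True; ready: False; busy: False; open: True; cold: False; valve: False; cache: False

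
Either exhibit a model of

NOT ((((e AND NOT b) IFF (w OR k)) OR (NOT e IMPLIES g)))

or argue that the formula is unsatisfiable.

g=F; w=F; e=F; b=F; k=T

  NOT ((((e AND NOT b) IFF (w OR k)) OR (NOT e IMPLIES g))) = True
    ((e AND NOT b) IFF (w OR k)) OR (NOT e IMPLIES g) = False
      (e AND NOT b) IFF (w OR k) = False
        e AND NOT b = False
          NOT b = True
        w OR k = True
      NOT e IMPLIES g = False
        NOT e = True
The formula evaluates to True.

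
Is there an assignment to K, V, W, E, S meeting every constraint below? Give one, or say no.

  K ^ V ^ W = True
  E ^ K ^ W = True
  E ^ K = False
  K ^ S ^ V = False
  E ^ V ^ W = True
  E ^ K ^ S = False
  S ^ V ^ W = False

K = True, V = True, W = True, E = True, S = False

K ^ V ^ W = T ^ T ^ T = True ✓
E ^ K ^ W = T ^ T ^ T = True ✓
E ^ K = T ^ T = False ✓
K ^ S ^ V = T ^ F ^ T = False ✓
E ^ V ^ W = T ^ T ^ T = True ✓
E ^ K ^ S = T ^ T ^ F = False ✓
S ^ V ^ W = F ^ T ^ T = False ✓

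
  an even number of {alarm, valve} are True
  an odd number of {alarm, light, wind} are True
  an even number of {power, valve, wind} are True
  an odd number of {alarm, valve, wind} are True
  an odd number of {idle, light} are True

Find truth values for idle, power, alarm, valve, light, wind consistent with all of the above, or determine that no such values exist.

idle = False, power = False, alarm = True, valve = True, light = True, wind = True

{alarm, valve}: 2 true → even ✓
{alarm, light, wind}: 3 true → odd ✓
{power, valve, wind}: 2 true → even ✓
{alarm, valve, wind}: 3 true → odd ✓
{idle, light}: 1 true → odd ✓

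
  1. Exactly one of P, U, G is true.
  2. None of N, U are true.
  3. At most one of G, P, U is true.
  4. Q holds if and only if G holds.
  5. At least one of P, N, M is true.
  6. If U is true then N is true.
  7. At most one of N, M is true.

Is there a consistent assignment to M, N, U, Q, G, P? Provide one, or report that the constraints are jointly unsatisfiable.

M = False, N = False, U = False, Q = False, G = False, P = True

  (1) {P, U, G}: 1 true — exactly one ✓
  (2) {N, U}: 0 true — none ✓
  (3) {G, P, U}: 1 true — at most one ✓
  (4) Q=F, G=F — same ✓
  (5) {P, N, M}: 1 true — at least one ✓
  (6) U=F ⇒ N: vacuous ✓
  (7) {N, M}: 0 true — at most one ✓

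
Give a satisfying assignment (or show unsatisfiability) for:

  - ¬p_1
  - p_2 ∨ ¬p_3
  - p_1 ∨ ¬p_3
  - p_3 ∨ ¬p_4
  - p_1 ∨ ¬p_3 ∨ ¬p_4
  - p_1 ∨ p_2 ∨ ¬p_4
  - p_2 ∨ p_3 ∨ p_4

p_1=F; p_2=T; p_3=F; p_4=F

Unit clause (¬p_1) forces p_1 = False.
In (p_1 ∨ ¬p_3) only ¬p_3 is left, so p_3 = False.
In (p_3 ∨ ¬p_4) only ¬p_4 is left, so p_4 = False.
In (p_2 ∨ p_3 ∨ p_4) only p_2 is left, so p_2 = True.
Check each clause:
  (¬p_1): ¬p_1 holds.
  (p_2 ∨ ¬p_3): p_2 holds.
  (p_1 ∨ ¬p_3): ¬p_3 holds.
  (p_3 ∨ ¬p_4): ¬p_4 holds.
  (p_1 ∨ ¬p_3 ∨ ¬p_4): ¬p_3 holds.
  (p_1 ∨ p_2 ∨ ¬p_4): p_2 holds.
  (p_2 ∨ p_3 ∨ p_4): p_2 holds.
All clauses satisfied.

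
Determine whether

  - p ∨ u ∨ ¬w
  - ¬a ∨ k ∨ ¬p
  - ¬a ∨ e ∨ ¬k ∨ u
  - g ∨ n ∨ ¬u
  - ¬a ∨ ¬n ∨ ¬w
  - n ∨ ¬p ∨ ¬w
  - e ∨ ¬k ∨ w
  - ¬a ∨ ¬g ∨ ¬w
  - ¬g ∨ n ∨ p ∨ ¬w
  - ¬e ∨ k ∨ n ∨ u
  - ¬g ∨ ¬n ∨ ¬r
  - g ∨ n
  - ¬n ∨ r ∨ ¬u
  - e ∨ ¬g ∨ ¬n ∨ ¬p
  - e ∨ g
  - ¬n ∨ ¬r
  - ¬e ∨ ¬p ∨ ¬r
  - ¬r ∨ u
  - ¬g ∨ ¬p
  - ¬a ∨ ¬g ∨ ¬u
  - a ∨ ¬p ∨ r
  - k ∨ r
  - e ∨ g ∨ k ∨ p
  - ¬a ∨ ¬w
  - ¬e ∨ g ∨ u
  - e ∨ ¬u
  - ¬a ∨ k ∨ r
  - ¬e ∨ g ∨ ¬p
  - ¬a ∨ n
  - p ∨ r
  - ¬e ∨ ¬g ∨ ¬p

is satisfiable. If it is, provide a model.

Set u = True.
  then (e ∨ ¬u) forces e = True.
Set g = True.
  then (¬g ∨ ¬p) forces p = False.
  then (¬a ∨ ¬g ∨ ¬u) forces a = False.
  then (p ∨ r) forces r = True.
  then (¬g ∨ ¬n ∨ ¬r) forces n = False.
  then (¬g ∨ n ∨ p ∨ ¬w) forces w = False.
Set k = False.
All clauses satisfied.

u=T, g=T, e=T, r=T, a=F, w=F, n=F, p=F, k=F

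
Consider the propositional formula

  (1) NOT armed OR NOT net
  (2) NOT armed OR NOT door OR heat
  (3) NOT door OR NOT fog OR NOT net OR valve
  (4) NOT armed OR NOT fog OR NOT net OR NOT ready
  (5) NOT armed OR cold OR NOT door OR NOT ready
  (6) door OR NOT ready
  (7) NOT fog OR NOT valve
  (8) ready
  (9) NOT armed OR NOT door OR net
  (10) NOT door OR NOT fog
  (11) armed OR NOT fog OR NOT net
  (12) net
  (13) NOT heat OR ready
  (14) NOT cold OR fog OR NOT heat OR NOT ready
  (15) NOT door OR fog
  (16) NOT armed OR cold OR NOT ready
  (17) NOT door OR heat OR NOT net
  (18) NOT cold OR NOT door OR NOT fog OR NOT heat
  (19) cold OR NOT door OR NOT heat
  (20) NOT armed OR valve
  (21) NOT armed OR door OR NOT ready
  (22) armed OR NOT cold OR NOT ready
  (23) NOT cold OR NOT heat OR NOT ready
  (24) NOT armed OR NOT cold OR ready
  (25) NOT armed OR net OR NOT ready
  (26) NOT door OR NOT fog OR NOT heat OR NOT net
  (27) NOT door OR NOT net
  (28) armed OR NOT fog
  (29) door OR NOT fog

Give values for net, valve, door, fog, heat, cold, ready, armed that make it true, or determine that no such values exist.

No satisfying assignment exists.

Case ready = True:
  (door OR NOT ready) forces door = True.
  (NOT door OR NOT fog) forces fog = False.
  Clause (NOT door OR fog) is falsified — contradiction.
Case ready = False:
  Clause (ready) is falsified — contradiction.
Both cases fail, so the formula is unsatisfiable.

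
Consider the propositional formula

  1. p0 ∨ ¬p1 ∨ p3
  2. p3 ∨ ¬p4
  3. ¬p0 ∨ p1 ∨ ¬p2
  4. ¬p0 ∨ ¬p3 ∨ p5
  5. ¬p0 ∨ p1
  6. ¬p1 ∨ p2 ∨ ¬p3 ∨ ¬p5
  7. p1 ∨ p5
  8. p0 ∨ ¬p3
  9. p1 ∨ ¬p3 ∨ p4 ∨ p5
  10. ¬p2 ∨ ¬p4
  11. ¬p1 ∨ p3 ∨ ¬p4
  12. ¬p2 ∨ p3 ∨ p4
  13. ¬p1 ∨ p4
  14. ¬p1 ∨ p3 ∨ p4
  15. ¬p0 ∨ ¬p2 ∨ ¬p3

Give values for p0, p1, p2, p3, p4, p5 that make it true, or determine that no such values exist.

Set p0 = False.
  then (p0 ∨ ¬p3) forces p3 = False.
  then (p0 ∨ ¬p1 ∨ p3) forces p1 = False.
  then (p3 ∨ ¬p4) forces p4 = False.
  then (p1 ∨ p5) forces p5 = True.
  then (¬p2 ∨ p3 ∨ p4) forces p2 = False.
All clauses satisfied.

p0 = False, p1 = False, p2 = False, p3 = False, p4 = False, p5 = True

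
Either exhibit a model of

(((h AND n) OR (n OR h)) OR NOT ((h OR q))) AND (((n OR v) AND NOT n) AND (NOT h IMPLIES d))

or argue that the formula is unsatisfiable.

n: False; v: True; d: False; h: True; q: False

  ((h AND n) OR (n OR h)) OR NOT ((h OR q)) = True
    (h AND n) OR (n OR h) = True
      h AND n = False
      n OR h = True
    NOT ((h OR q)) = False
      h OR q = True
  ((n OR v) AND NOT n) AND (NOT h IMPLIES d) = True
    (n OR v) AND NOT n = True
      n OR v = True
      NOT n = True
    NOT h IMPLIES d = True
      NOT h = False
Both conjuncts True, so the formula holds.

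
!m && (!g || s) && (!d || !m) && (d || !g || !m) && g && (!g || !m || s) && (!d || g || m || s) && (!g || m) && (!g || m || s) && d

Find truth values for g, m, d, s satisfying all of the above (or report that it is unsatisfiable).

No satisfying assignment exists.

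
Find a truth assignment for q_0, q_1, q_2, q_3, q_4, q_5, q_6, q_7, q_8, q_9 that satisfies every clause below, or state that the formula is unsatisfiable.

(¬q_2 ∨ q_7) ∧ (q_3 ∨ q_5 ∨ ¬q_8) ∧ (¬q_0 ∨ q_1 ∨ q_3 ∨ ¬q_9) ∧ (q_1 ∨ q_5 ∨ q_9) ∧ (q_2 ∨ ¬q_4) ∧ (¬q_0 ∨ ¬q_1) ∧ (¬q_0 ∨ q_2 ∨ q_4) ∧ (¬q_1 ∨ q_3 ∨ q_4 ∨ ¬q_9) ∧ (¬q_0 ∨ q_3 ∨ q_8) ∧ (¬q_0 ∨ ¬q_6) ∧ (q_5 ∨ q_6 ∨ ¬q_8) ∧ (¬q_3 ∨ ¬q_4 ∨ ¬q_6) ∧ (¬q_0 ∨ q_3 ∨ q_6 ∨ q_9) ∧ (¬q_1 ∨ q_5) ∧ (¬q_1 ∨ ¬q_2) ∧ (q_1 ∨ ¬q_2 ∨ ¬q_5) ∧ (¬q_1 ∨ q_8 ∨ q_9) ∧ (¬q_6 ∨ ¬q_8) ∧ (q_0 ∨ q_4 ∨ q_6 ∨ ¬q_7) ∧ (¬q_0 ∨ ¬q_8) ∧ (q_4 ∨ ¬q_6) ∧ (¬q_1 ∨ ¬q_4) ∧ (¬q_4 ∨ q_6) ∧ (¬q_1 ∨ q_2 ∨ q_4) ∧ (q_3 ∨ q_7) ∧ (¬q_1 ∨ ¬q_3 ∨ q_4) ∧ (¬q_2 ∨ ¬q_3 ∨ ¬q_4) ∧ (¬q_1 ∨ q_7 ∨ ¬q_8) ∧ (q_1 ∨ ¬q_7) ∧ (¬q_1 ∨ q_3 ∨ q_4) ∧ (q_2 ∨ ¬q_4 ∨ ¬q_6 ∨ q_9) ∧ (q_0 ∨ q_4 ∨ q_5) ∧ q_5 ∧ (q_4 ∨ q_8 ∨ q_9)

q_0 = False, q_1 = False, q_2 = False, q_3 = True, q_4 = False, q_5 = True, q_6 = False, q_7 = False, q_8 = True, q_9 = True

Unit clause (q_5) forces q_5 = True.
Try q_0 = True:
  (¬q_0 ∨ ¬q_1) forces q_1 = False.
  (¬q_0 ∨ ¬q_6) forces q_6 = False.
  (q_1 ∨ ¬q_2 ∨ ¬q_5) forces q_2 = False.
  (q_2 ∨ ¬q_4) forces q_4 = False.
  clause (¬q_0 ∨ q_2 ∨ q_4) is falsified — backtrack.
So q_0 = False.
Set q_1 = False.
  then (q_1 ∨ ¬q_2 ∨ ¬q_5) forces q_2 = False.
  then (q_1 ∨ ¬q_7) forces q_7 = False.
  then (q_2 ∨ ¬q_4) forces q_4 = False.
  then (q_4 ∨ ¬q_6) forces q_6 = False.
  then (q_3 ∨ q_7) forces q_3 = True.
Set q_8 = True.
Set q_9 = True.
All clauses satisfied.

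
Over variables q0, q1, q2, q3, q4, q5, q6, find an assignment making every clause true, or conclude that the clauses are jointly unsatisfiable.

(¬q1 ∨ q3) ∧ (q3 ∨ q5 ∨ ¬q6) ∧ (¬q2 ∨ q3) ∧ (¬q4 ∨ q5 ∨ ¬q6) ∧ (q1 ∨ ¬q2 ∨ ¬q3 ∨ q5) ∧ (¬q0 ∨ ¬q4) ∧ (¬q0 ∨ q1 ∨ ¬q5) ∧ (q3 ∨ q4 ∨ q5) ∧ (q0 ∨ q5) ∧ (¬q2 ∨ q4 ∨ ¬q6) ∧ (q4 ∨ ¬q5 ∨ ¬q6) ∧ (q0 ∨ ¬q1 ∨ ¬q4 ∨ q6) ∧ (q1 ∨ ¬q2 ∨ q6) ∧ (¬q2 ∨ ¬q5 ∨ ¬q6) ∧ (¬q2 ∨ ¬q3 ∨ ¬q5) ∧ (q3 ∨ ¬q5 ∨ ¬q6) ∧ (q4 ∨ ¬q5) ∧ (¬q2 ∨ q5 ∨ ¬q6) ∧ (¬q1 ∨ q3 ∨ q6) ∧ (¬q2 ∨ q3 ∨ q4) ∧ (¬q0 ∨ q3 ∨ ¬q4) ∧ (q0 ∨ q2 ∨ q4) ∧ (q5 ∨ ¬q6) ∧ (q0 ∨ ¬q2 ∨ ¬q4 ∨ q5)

q0 = True, q1 = False, q2 = False, q3 = True, q4 = False, q5 = False, q6 = False

Set q0 = True.
  then (¬q0 ∨ ¬q4) forces q4 = False.
  then (q4 ∨ ¬q5) forces q5 = False.
  then (q5 ∨ ¬q6) forces q6 = False.
  then (q3 ∨ q4 ∨ q5) forces q3 = True.
Set q1 = False.
  then (q1 ∨ ¬q2 ∨ ¬q3 ∨ q5) forces q2 = False.
All clauses satisfied.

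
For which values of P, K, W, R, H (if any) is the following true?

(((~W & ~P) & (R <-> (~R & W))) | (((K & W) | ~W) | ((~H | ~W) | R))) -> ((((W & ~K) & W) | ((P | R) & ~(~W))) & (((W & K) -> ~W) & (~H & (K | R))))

P = False, K = False, W = True, R = True, H = False

  (((~W & ~P) & (R <-> (~R & W))) | (((K & W) | ~W) | ((~H | ~W) | R))) -> ((((W & ~K) & W) | ((P | R) & ~(~W))) & (((W & K) -> ~W) & (~H & (K | R)))) = True
    ((~W & ~P) & (R <-> (~R & W))) | (((K & W) | ~W) | ((~H | ~W) | R)) = True
      (~W & ~P) & (R <-> (~R & W)) = False
        ~W & ~P = False
          ~W = False
          ~P = True
        R <-> (~R & W) = False
          ~R & W = False
            ~R = False
      ((K & W) | ~W) | ((~H | ~W) | R) = True
        (K & W) | ~W = False
          K & W = False
          ~W = False
        (~H | ~W) | R = True
          ~H | ~W = True
            ~H = True
            ~W = False
    (((W & ~K) & W) | ((P | R) & ~(~W))) & (((W & K) -> ~W) & (~H & (K | R))) = True
      ((W & ~K) & W) | ((P | R) & ~(~W)) = True
        (W & ~K) & W = True
          W & ~K = True
            ~K = True
        (P | R) & ~(~W) = True
          P | R = True
          ~(~W) = True
            ~W = False
      ((W & K) -> ~W) & (~H & (K | R)) = True
        (W & K) -> ~W = True
          W & K = False
          ~W = False
        ~H & (K | R) = True
          ~H = True
          K | R = True
The formula evaluates to True.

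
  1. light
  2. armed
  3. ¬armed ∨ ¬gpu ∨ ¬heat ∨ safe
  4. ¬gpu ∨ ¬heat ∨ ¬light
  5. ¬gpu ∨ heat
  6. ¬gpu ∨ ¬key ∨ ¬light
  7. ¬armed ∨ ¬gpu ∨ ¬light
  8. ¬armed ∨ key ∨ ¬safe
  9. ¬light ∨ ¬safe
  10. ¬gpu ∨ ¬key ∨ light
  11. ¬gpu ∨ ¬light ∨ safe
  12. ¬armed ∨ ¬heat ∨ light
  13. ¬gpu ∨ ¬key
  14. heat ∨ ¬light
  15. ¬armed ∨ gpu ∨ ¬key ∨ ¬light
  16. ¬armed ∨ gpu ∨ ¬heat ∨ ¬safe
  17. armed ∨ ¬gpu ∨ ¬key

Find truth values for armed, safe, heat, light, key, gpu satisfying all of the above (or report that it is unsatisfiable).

armed: True, safe: False, heat: True, light: True, key: False, gpu: False

Unit clause (light) forces light = True.
Unit clause (armed) forces armed = True.
In (¬armed ∨ ¬gpu ∨ ¬light) only ¬gpu is left, so gpu = False.
In (¬light ∨ ¬safe) only ¬safe is left, so safe = False.
In (heat ∨ ¬light) only heat is left, so heat = True.
In (¬armed ∨ gpu ∨ ¬key ∨ ¬light) only ¬key is left, so key = False.
All clauses satisfied.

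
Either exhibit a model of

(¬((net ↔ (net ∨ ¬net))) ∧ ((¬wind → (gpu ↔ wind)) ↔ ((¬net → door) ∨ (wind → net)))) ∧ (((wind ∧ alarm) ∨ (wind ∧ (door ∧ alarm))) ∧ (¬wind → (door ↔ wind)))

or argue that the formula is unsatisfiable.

gpu: False, net: False, alarm: True, door: True, wind: True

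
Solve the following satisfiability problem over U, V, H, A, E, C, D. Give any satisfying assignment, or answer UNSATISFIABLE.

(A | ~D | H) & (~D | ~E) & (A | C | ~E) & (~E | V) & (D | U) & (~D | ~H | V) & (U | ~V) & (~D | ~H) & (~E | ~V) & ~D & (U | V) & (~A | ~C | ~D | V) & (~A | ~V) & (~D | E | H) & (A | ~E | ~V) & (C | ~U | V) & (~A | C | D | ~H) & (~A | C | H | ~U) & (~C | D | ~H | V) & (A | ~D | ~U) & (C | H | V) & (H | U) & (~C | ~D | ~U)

Unit clause (~D) forces D = False.
In (D | U) only U is left, so U = True.
Set V = False.
  then (~E | V) forces E = False.
  then (C | ~U | V) forces C = True.
  then (~C | D | ~H | V) forces H = False.
Set A = False.
All clauses satisfied.

U: True, V: False, H: False, A: False, E: False, C: True, D: False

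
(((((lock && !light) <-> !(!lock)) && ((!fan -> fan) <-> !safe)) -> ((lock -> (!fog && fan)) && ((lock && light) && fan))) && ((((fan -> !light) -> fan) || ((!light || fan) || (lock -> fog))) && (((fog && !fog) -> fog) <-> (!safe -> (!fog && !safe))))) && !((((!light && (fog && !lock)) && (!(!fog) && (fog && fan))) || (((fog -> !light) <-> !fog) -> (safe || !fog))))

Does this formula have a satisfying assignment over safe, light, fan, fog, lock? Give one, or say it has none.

Unsatisfiable — no assignment works.

Case fog = True: the formula simplifies to (((((lock && !light) <-> !(!lock)) && ((!fan -> fan) <-> !safe)) -> (!lock && ((lock && light) && fan))) && safe) && !((((!light && !lock) && fan) || (light -> safe))).
  safe = True: the conjunct !((((!light && !lock) && fan) || (light -> safe))) becomes !((((!light && !lock) && fan) || True)) = False.
  safe = False: the conjunct safe is False.
Case fog = False: the conjunct !((((!light && (fog && !lock)) && (!(!fog) && (fog && fan))) || (((fog -> !light) <-> !fog) -> (safe || !fog)))) becomes !((False || True)) = False.
Both cases fail — unsatisfiable.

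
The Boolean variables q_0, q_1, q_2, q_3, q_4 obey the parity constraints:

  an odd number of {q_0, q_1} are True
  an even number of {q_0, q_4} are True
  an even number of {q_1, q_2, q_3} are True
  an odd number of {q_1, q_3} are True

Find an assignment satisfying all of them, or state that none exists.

q_0: False, q_1: True, q_2: True, q_3: False, q_4: False

{q_0, q_1}: 1 true → odd ✓
{q_0, q_4}: 0 true → even ✓
{q_1, q_2, q_3}: 2 true → even ✓
{q_1, q_3}: 1 true → odd ✓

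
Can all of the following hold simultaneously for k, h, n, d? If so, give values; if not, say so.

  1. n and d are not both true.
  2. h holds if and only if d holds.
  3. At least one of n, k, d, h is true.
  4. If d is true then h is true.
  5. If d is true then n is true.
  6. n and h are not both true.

k = False, h = False, n = True, d = False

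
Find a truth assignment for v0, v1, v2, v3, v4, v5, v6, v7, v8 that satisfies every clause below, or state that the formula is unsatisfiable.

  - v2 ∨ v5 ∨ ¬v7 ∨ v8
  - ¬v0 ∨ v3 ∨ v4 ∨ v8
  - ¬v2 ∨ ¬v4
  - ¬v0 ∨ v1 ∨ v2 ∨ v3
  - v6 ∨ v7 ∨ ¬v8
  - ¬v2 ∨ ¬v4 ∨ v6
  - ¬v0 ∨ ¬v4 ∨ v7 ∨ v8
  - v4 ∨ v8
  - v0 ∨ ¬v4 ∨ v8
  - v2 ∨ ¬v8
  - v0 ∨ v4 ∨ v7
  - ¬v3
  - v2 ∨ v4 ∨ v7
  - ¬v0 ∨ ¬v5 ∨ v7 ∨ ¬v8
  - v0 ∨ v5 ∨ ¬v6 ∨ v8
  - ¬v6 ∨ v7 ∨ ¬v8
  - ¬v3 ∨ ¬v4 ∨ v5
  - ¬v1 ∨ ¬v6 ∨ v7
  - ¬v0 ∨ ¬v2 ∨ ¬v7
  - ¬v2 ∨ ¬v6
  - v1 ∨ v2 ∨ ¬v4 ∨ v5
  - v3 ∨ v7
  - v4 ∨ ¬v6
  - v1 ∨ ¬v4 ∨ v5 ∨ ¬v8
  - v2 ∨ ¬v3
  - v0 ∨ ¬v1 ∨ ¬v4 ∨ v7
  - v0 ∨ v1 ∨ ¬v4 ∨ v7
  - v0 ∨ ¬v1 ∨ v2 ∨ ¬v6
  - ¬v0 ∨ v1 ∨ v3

v0 = False; v1 = True; v2 = True; v3 = False; v4 = False; v5 = False; v6 = False; v7 = True; v8 = True

Unit clause (¬v3) forces v3 = False.
In (v3 ∨ v7) only v7 is left, so v7 = True.
Set v0 = False.
Set v1 = True.
Try v2 = False:
  (v2 ∨ ¬v8) forces v8 = False.
  (v2 ∨ v5 ∨ ¬v7 ∨ v8) forces v5 = True.
  (v4 ∨ v8) forces v4 = True.
  clause (v0 ∨ ¬v4 ∨ v8) is falsified — backtrack.
So v2 = True.
  then (¬v2 ∨ ¬v4) forces v4 = False.
  then (v4 ∨ v8) forces v8 = True.
  then (¬v2 ∨ ¬v6) forces v6 = False.
Set v5 = False.
All clauses satisfied.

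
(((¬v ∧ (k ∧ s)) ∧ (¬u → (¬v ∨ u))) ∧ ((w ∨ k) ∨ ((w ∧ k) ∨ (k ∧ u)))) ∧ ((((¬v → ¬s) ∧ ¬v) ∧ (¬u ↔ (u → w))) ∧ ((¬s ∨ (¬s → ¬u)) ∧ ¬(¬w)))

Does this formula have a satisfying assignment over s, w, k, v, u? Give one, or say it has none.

No satisfying assignment exists.

Case w = True: the formula simplifies to ((¬v ∧ (k ∧ s)) ∧ (¬u → (¬v ∨ u))) ∧ ((((¬v → ¬s) ∧ ¬v) ∧ ¬u) ∧ (¬s ∨ (¬s → ¬u))).
  v = True: the conjunct ¬v is False.
  v = False: simplifies to (k ∧ s) ∧ ((¬s ∧ ¬u) ∧ (¬s ∨ (¬s → ¬u))).
    s = True: the conjunct ¬s is False.
    s = False: the conjunct s is False.
Case w = False: the conjunct ¬(¬w) becomes ¬(¬False) = False.
Both cases fail — unsatisfiable.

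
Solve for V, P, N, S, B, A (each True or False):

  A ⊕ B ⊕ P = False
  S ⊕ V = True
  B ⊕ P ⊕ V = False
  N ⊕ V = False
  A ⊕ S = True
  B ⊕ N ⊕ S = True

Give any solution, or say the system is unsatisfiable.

V = True, P = True, N = True, S = False, B = False, A = True

A ⊕ B ⊕ P = T ⊕ F ⊕ T = False ✓
S ⊕ V = F ⊕ T = True ✓
B ⊕ P ⊕ V = F ⊕ T ⊕ T = False ✓
N ⊕ V = T ⊕ T = False ✓
A ⊕ S = T ⊕ F = True ✓
B ⊕ N ⊕ S = F ⊕ T ⊕ F = True ✓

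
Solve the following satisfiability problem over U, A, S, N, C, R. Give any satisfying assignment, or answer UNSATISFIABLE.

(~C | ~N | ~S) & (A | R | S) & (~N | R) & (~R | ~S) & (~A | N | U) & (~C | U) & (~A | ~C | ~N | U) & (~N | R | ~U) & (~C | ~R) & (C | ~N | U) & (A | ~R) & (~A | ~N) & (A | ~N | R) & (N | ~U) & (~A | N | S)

U=F, A=F, S=T, N=F, C=F, R=F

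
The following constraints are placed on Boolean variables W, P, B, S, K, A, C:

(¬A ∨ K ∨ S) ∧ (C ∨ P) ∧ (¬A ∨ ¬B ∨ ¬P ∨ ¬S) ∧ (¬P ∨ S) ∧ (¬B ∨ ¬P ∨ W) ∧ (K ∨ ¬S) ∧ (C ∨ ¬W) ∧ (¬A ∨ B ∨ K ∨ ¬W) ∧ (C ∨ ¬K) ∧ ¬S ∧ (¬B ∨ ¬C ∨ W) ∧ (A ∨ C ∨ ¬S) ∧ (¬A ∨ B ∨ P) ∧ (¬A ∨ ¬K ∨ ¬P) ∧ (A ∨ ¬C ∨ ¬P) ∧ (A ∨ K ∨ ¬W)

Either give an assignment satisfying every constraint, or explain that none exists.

Unit clause (¬S) forces S = False.
In (¬P ∨ S) only ¬P is left, so P = False.
In (C ∨ P) only C is left, so C = True.
Set W = True.
Set B = True.
Set K = True.
Set A = False.
All clauses satisfied.

W=T, P=F, B=T, S=F, K=T, A=F, C=T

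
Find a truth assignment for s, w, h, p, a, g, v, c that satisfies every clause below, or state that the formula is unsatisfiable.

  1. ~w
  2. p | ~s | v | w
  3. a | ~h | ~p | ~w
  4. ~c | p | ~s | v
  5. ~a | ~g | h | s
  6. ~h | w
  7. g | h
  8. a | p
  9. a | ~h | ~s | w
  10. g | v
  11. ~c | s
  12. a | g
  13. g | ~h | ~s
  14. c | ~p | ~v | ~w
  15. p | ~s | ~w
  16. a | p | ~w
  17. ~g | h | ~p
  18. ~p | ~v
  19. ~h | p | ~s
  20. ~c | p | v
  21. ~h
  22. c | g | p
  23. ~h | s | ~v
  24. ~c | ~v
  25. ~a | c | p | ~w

Unit clause (~w) forces w = False.
In (~h | w) only ~h is left, so h = False.
In (g | h) only g is left, so g = True.
In (~g | h | ~p) only ~p is left, so p = False.
In (a | p) only a is left, so a = True.
In (~a | ~g | h | s) only s is left, so s = True.
In (p | ~s | v | w) only v is left, so v = True.
In (~c | ~v) only ~c is left, so c = False.
All clauses satisfied.

s=T, w=F, h=F, p=F, a=T, g=T, v=T, c=F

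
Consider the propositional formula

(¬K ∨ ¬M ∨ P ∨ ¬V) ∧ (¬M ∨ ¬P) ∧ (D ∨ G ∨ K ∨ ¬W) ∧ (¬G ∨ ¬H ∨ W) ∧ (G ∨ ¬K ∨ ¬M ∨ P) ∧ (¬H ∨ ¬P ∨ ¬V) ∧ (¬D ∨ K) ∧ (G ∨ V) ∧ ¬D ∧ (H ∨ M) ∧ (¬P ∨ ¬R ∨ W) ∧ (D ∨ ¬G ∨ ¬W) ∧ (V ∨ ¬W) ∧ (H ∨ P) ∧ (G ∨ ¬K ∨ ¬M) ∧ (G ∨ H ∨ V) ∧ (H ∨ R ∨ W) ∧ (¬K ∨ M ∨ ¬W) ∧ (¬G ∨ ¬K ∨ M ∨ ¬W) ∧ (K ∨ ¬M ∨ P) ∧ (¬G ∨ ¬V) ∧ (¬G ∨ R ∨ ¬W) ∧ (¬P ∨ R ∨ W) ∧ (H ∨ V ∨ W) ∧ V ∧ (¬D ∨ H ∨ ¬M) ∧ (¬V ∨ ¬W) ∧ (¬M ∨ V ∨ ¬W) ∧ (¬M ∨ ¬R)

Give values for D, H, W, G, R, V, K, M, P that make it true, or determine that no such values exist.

D=F, H=T, W=F, G=F, R=F, V=T, K=F, M=F, P=F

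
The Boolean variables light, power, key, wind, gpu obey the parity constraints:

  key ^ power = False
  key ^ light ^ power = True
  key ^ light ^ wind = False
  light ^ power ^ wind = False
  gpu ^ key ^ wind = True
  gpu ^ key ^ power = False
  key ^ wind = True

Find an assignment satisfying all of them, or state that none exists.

light: True, power: True, key: True, wind: False, gpu: False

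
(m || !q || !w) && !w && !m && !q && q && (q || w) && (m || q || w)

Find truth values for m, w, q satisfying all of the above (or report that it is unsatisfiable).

The formula is unsatisfiable.

Case q = True:
  Clause (!q) is falsified — contradiction.
Case q = False:
  Clause (q) is falsified — contradiction.
Both cases fail, so the formula is unsatisfiable.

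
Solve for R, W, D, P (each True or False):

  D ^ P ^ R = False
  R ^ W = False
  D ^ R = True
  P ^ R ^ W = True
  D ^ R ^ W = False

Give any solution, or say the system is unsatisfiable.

R: True; W: True; D: False; P: True

D ^ P ^ R = F ^ T ^ T = False ✓
R ^ W = T ^ T = False ✓
D ^ R = F ^ T = True ✓
P ^ R ^ W = T ^ T ^ T = True ✓
D ^ R ^ W = F ^ T ^ T = False ✓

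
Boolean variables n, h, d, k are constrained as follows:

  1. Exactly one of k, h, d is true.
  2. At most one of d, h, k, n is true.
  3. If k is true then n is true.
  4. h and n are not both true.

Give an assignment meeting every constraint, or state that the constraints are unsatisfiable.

n = False, h = False, d = True, k = False

  (1) {k, h, d}: 1 true — exactly one ✓
  (2) {d, h, k, n}: 1 true — at most one ✓
  (3) k=F ⇒ n: vacuous ✓
  (4) h=F, n=F — not both ✓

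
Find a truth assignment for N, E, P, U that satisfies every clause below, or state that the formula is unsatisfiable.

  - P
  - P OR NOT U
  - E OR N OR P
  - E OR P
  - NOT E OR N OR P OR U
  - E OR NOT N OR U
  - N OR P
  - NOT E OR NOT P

N: False, E: False, P: True, U: False

Unit clause (P) forces P = True.
In (NOT E OR NOT P) only NOT E is left, so E = False.
Set N = False.
Set U = False.
Check each clause:
  (P): P holds.
  (P OR NOT U): P holds.
  (E OR N OR P): P holds.
  (E OR P): P holds.
  (NOT E OR N OR P OR U): NOT E holds.
  (E OR NOT N OR U): NOT N holds.
  (N OR P): P holds.
  (NOT E OR NOT P): NOT E holds.
All clauses satisfied.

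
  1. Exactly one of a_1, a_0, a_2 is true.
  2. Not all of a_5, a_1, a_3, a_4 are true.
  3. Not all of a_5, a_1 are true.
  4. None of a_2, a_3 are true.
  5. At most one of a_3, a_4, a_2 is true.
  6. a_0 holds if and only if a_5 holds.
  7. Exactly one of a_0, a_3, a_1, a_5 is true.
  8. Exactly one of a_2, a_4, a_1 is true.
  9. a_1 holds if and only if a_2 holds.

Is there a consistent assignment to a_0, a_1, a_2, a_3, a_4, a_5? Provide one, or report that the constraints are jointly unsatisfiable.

Case a_2 = True:
  Constraint (4) is violated (a_2=T) — contradiction.
Case a_2 = False:
  (4) forces a_3 = False.
  (9) with a_2=F forces a_1 = False.
  (1) with a_1=F, a_2=F forces a_0 = True.
  (6) with a_0=T forces a_5 = True.
  Constraint (7) is violated (a_0=T, a_5=T) — contradiction.
Both cases fail — unsatisfiable.

Unsatisfiable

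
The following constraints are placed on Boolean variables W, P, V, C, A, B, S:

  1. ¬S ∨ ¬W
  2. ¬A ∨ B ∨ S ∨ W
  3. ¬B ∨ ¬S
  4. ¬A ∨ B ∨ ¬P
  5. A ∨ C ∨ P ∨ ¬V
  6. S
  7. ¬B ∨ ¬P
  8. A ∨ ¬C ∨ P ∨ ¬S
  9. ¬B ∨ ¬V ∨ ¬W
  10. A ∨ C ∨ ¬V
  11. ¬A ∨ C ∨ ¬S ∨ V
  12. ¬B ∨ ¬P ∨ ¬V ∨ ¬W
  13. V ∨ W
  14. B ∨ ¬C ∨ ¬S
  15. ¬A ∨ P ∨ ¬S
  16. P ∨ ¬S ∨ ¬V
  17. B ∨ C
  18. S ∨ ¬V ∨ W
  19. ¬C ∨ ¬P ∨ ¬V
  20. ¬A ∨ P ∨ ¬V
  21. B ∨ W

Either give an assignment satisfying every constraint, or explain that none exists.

UNSATISFIABLE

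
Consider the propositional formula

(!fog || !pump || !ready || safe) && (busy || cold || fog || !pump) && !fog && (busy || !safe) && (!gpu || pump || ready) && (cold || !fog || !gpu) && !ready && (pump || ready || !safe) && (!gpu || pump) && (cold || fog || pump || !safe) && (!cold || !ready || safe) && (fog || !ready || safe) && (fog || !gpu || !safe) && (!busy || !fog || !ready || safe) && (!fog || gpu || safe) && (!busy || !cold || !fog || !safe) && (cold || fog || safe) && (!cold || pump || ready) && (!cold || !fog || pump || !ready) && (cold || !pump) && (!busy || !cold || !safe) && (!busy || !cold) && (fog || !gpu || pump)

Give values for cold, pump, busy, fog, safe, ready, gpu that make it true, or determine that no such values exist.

cold = True, pump = True, busy = False, fog = False, safe = False, ready = False, gpu = False

Unit clause (!fog) forces fog = False.
Unit clause (!ready) forces ready = False.
Try cold = False:
  (cold || fog || safe) forces safe = True.
  (busy || !safe) forces busy = True.
  (pump || ready || !safe) forces pump = True.
  clause (cold || !pump) is falsified — backtrack.
So cold = True.
  then (!cold || pump || ready) forces pump = True.
  then (!busy || !cold) forces busy = False.
  then (busy || !safe) forces safe = False.
Set gpu = False.
All clauses satisfied.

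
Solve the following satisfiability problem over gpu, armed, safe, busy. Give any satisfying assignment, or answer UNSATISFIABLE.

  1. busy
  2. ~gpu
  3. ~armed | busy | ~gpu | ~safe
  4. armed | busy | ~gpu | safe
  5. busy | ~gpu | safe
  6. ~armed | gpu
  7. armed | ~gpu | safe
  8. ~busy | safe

gpu = False, armed = False, safe = True, busy = True

Unit clause (busy) forces busy = True.
Unit clause (~gpu) forces gpu = False.
In (~armed | gpu) only ~armed is left, so armed = False.
In (~busy | safe) only safe is left, so safe = True.
Check each clause:
  (busy): busy holds.
  (~gpu): ~gpu holds.
  (~armed | busy | ~gpu | ~safe): ~armed holds.
  (armed | busy | ~gpu | safe): busy holds.
  (busy | ~gpu | safe): busy holds.
  (~armed | gpu): ~armed holds.
  (armed | ~gpu | safe): ~gpu holds.
  (~busy | safe): safe holds.
All clauses satisfied.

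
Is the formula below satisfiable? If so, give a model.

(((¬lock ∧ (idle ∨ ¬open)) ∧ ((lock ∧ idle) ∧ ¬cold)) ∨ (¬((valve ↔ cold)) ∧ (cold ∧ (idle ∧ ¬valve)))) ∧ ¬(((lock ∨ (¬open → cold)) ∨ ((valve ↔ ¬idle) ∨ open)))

No satisfying assignment exists.

Case cold = True: the conjunct ¬(((lock ∨ (¬open → cold)) ∨ ((valve ↔ ¬idle) ∨ open))) becomes ¬((True ∨ ((valve ↔ ¬idle) ∨ open))) = False.
Case cold = False: the formula simplifies to ((¬lock ∧ (idle ∨ ¬open)) ∧ (lock ∧ idle)) ∧ ¬(((lock ∨ open) ∨ ((valve ↔ ¬idle) ∨ open))).
  lock = True: the conjunct ¬lock is False.
  lock = False: the conjunct lock is False.
Both cases fail — unsatisfiable.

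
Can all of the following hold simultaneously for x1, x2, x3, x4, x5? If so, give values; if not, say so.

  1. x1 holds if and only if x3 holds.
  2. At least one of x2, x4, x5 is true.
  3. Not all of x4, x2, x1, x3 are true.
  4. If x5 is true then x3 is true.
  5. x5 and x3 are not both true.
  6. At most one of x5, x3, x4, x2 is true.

x1: False, x2: False, x3: False, x4: True, x5: False

  (1) x1=F, x3=F — same ✓
  (2) {x2, x4, x5}: 1 true — at least one ✓
  (3) {x4, x2, x1, x3}: 1/4 true — not all ✓
  (4) x5=F ⇒ x3: vacuous ✓
  (5) x5=F, x3=F — not both ✓
  (6) {x5, x3, x4, x2}: 1 true — at most one ✓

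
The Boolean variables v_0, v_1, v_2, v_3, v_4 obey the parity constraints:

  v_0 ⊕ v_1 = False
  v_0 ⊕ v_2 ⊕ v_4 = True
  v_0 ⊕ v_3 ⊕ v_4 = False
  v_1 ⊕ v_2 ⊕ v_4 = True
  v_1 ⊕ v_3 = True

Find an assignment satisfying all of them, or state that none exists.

v_0 = True, v_1 = True, v_2 = True, v_3 = False, v_4 = True

v_0 ⊕ v_1 = T ⊕ T = False ✓
v_0 ⊕ v_2 ⊕ v_4 = T ⊕ T ⊕ T = True ✓
v_0 ⊕ v_3 ⊕ v_4 = T ⊕ F ⊕ T = False ✓
v_1 ⊕ v_2 ⊕ v_4 = T ⊕ T ⊕ T = True ✓
v_1 ⊕ v_3 = T ⊕ F = True ✓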